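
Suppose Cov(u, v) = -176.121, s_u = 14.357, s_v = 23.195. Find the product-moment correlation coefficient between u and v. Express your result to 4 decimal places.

-0.5289

r = Cov(u,v) / (s_u · s_v) = -176.121 / (14.357 × 23.195)
  = -176.121 / 333.0106 ≈ -0.5289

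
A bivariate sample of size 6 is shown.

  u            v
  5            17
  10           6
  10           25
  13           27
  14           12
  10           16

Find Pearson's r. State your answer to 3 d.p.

n = 6, Σu = 62, Σv = 103, Σu² = 690, Σv² = 2079, Σuv = 1074
nΣuv − ΣuΣv = 6444 − 6386 = 58
nΣu² − (Σu)² = 4140 − 3844 = 296; nΣv² − (Σv)² = 12474 − 10609 = 1865
r = 58 / √(296 × 1865) = 58 / 742.9939 ≈ 0.078

0.078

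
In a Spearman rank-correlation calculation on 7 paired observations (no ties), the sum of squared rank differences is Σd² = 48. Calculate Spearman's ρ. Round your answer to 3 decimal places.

0.143

ρ = 1 − 6Σd² / [n(n²−1)] = 1 − 6×48 / (7×48)
  = 1 − 288/336 = 1 − 0.8571 ≈ 0.143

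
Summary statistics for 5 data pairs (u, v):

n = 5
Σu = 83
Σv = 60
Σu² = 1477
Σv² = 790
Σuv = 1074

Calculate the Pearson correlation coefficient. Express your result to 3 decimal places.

0.936

r = (nΣuv − ΣuΣv) / √[(nΣu² − (Σu)²)(nΣv² − (Σv)²)]
Numerator: 5×1074 − 83×60 = 390
Denominator: √[(7385 − 6889)(3950 − 3600)] = √[496 × 350] = 416.6533
r = 390 / 416.6533 ≈ 0.936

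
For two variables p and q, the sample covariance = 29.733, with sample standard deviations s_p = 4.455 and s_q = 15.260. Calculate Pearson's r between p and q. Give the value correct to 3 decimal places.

r = Cov(p,q) / (s_p · s_q) = 29.733 / (4.455 × 15.260)
  = 29.733 / 67.9833 ≈ 0.437

0.437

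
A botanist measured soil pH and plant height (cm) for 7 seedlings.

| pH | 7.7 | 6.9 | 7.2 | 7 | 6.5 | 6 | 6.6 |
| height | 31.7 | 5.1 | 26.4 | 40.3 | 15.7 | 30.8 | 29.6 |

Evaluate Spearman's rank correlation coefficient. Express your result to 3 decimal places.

0.286

Rank pH: 7, 4, 6, 5, 2, 1, 3
Rank height: 6, 1, 3, 7, 2, 5, 4
d = rank(pH) − rank(height): 1, 3, 3, -2, 0, -4, -1; Σd² = 40
ρ = 1 − 6Σd² / [n(n²−1)] = 1 − 6×40 / (7×48) = 1 − 240/336 ≈ 0.286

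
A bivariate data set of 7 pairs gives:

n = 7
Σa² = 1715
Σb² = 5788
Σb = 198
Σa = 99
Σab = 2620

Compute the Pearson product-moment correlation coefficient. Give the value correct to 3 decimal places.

r = (nΣab − ΣaΣb) / √[(nΣa² − (Σa)²)(nΣb² − (Σb)²)]
Numerator: 7×2620 − 99×198 = -1262
Denominator: √[(12005 − 9801)(40516 − 39204)] = √[2204 × 1312] = 1700.4846
r = -1262 / 1700.4846 ≈ -0.742

-0.742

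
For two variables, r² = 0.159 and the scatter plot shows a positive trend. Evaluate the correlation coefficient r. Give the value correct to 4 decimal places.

0.3987

|r| = √0.159 = 0.3987
The association is positive, so r = 0.3987.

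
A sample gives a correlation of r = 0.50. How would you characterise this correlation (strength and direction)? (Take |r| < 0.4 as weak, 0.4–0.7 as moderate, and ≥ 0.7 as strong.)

moderate positive

r = 0.50 > 0 so the relationship is positive.
|r| = 0.50, which falls in the moderate range.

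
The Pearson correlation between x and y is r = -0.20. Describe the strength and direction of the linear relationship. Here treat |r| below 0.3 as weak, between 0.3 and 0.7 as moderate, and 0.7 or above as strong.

r = -0.20 < 0 so the relationship is negative.
|r| = 0.20, which falls in the weak range.

weak negative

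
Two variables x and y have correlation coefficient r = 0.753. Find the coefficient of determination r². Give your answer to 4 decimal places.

0.5670

r² = (0.753)² = 0.5670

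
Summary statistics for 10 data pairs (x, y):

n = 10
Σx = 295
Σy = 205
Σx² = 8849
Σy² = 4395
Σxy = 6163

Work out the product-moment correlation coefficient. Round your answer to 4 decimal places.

0.6878

r = (nΣxy − ΣxΣy) / √[(nΣx² − (Σx)²)(nΣy² − (Σy)²)]
Numerator: 10×6163 − 295×205 = 1155
Denominator: √[(88490 − 87025)(43950 − 42025)] = √[1465 × 1925] = 1679.3228
r = 1155 / 1679.3228 ≈ 0.6878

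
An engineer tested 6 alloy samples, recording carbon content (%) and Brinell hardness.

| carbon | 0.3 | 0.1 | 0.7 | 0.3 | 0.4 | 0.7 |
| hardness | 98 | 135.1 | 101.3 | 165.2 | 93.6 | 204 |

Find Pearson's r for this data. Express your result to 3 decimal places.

0.215

n = 6, Σx = 2.5, Σy = 797.2, Σx² = 1.33, Σy² = 115785.7, Σxy = 343.62
nΣxy − ΣxΣy = 2061.72 − 1993 = 68.72
nΣx² − (Σx)² = 7.98 − 6.25 = 1.73; nΣy² − (Σy)² = 694714.2 − 635527.84 = 59186.36
r = 68.72 / √(1.73 × 59186.36) = 68.72 / 319.9881 ≈ 0.215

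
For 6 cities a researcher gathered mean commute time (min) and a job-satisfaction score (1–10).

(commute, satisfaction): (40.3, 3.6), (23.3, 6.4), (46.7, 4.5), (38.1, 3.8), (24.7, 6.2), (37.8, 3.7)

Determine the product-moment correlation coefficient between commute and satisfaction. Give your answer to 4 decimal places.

-0.8315

n = 6, Σx = 210.9, Σy = 28.2, Σx² = 7838.41, Σy² = 140.74, Σxy = 942.13
nΣxy − ΣxΣy = 5652.78 − 5947.38 = -294.6
nΣx² − (Σx)² = 47030.46 − 44478.81 = 2551.65; nΣy² − (Σy)² = 844.44 − 795.24 = 49.2
r = -294.6 / √(2551.65 × 49.2) = -294.6 / 354.3179 ≈ -0.8315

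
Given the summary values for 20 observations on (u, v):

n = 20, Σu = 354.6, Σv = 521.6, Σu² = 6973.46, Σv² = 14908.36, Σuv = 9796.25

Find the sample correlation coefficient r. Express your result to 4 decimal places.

r = (nΣuv − ΣuΣv) / √[(nΣu² − (Σu)²)(nΣv² − (Σv)²)]
Numerator: 20×9796.25 − 354.6×521.6 = 10965.64
Denominator: √[(139469.2 − 125741.16)(298167.2 − 272066.56)] = √[13728.04 × 26100.64] = 18929.0948
r = 10965.64 / 18929.0948 ≈ 0.5793

0.5793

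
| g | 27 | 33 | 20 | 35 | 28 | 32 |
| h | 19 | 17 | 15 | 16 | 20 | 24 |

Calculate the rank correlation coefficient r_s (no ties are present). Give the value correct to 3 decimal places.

Rank g: 2, 5, 1, 6, 3, 4
Rank h: 4, 3, 1, 2, 5, 6
d = rank(g) − rank(h): -2, 2, 0, 4, -2, -2; Σd² = 32
ρ = 1 − 6Σd² / [n(n²−1)] = 1 − 6×32 / (6×35) = 1 − 192/210 ≈ 0.086

0.086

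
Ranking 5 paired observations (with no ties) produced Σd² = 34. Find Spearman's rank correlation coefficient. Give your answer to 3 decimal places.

-0.700

ρ = 1 − 6Σd² / [n(n²−1)] = 1 − 6×34 / (5×24)
  = 1 − 204/120 = 1 − 1.7000 ≈ -0.700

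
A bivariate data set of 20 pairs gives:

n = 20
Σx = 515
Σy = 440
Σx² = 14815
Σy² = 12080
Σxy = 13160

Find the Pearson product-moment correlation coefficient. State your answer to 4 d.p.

0.9477

r = (nΣxy − ΣxΣy) / √[(nΣx² − (Σx)²)(nΣy² − (Σy)²)]
Numerator: 20×13160 − 515×440 = 36600
Denominator: √[(296300 − 265225)(241600 − 193600)] = √[31075 × 48000] = 38621.2377
r = 36600 / 38621.2377 ≈ 0.9477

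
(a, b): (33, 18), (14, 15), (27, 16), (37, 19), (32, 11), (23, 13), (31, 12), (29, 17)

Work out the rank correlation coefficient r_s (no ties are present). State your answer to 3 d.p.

0.381

Rank a: 7, 1, 3, 8, 6, 2, 5, 4
Rank b: 7, 4, 5, 8, 1, 3, 2, 6
d = rank(a) − rank(b): 0, -3, -2, 0, 5, -1, 3, -2; Σd² = 52
ρ = 1 − 6Σd² / [n(n²−1)] = 1 − 6×52 / (8×63) = 1 − 312/504 ≈ 0.381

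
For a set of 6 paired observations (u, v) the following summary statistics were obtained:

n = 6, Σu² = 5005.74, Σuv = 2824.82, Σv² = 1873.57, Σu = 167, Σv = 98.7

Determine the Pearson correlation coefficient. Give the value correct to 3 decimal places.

0.260

r = (nΣuv − ΣuΣv) / √[(nΣu² − (Σu)²)(nΣv² − (Σv)²)]
Numerator: 6×2824.82 − 167×98.7 = 466.02
Denominator: √[(30034.44 − 27889)(11241.42 − 9741.69)] = √[2145.44 × 1499.73] = 1793.7616
r = 466.02 / 1793.7616 ≈ 0.260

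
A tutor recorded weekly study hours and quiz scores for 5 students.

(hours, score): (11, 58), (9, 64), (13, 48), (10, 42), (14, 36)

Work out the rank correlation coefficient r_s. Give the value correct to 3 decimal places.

Rank hours: 3, 1, 4, 2, 5
Rank score: 4, 5, 3, 2, 1
d = rank(hours) − rank(score): -1, -4, 1, 0, 4; Σd² = 34
ρ = 1 − 6Σd² / [n(n²−1)] = 1 − 6×34 / (5×24) = 1 − 204/120 ≈ -0.700

-0.700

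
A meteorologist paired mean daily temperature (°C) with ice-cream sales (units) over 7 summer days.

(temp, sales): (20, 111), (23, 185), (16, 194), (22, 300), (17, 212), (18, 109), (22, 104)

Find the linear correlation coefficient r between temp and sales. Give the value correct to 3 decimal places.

n = 7, Σx = 138, Σy = 1215, Σx² = 2766, Σy² = 241823, Σxy = 24033
nΣxy − ΣxΣy = 168231 − 167670 = 561
nΣx² − (Σx)² = 19362 − 19044 = 318; nΣy² − (Σy)² = 1692761 − 1476225 = 216536
r = 561 / √(318 × 216536) = 561 / 8298.0991 ≈ 0.068

0.068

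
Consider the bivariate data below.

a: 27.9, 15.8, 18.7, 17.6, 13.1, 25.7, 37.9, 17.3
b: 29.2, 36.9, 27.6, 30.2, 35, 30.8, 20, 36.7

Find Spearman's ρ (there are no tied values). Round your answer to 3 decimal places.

Rank a: 7, 2, 5, 4, 1, 6, 8, 3
Rank b: 3, 8, 2, 4, 6, 5, 1, 7
d = rank(a) − rank(b): 4, -6, 3, 0, -5, 1, 7, -4; Σd² = 152
ρ = 1 − 6Σd² / [n(n²−1)] = 1 − 6×152 / (8×63) = 1 − 912/504 ≈ -0.810

-0.810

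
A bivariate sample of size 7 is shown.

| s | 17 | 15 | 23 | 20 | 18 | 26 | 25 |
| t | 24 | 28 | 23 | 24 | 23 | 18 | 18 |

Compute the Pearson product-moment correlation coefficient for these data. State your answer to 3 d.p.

n = 7, Σs = 144, Σt = 158, Σs² = 3068, Σt² = 3642, Σst = 3169
nΣst − ΣsΣt = 22183 − 22752 = -569
nΣs² − (Σs)² = 21476 − 20736 = 740; nΣt² − (Σt)² = 25494 − 24964 = 530
r = -569 / √(740 × 530) = -569 / 626.2587 ≈ -0.909

-0.909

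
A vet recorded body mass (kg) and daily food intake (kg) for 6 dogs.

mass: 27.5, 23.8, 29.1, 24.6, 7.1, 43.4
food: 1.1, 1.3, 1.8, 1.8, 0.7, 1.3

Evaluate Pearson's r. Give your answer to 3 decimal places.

n = 6, Σx = 155.5, Σy = 8, Σx² = 4708.63, Σy² = 11.56, Σxy = 219.24
nΣxy − ΣxΣy = 1315.44 − 1244 = 71.44
nΣx² − (Σx)² = 28251.78 − 24180.25 = 4071.53; nΣy² − (Σy)² = 69.36 − 64 = 5.36
r = 71.44 / √(4071.53 × 5.36) = 71.44 / 147.7275 ≈ 0.484

0.484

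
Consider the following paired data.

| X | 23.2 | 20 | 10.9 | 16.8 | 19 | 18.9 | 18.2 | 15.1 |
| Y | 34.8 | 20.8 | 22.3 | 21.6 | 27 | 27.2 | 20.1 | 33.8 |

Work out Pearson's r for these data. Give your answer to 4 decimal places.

0.3051

n = 8, ΣX = 142.1, ΣY = 207.6, ΣX² = 2616.75, ΣY² = 5622.82, ΣXY = 3732.59
nΣXY − ΣXΣY = 29860.72 − 29499.96 = 360.76
nΣX² − (ΣX)² = 20934 − 20192.41 = 741.59; nΣY² − (ΣY)² = 44982.56 − 43097.76 = 1884.8
r = 360.76 / √(741.59 × 1884.8) = 360.76 / 1182.2643 ≈ 0.3051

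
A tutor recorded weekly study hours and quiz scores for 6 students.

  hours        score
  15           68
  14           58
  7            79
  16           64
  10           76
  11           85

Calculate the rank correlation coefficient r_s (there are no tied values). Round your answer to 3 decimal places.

-0.657

Rank hours: 5, 4, 1, 6, 2, 3
Rank score: 3, 1, 5, 2, 4, 6
d = rank(hours) − rank(score): 2, 3, -4, 4, -2, -3; Σd² = 58
ρ = 1 − 6Σd² / [n(n²−1)] = 1 − 6×58 / (6×35) = 1 − 348/210 ≈ -0.657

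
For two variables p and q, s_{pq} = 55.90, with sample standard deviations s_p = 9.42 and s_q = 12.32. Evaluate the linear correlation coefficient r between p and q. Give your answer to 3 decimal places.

0.482

r = Cov(p,q) / (s_p · s_q) = 55.90 / (9.42 × 12.32)
  = 55.90 / 116.0544 ≈ 0.482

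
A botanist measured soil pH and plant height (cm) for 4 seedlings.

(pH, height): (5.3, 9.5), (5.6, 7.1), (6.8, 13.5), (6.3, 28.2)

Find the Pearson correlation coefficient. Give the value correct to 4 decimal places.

n = 4, Σx = 24, Σy = 58.3, Σx² = 145.38, Σy² = 1118.15, Σxy = 359.57
nΣxy − ΣxΣy = 1438.28 − 1399.2 = 39.08
nΣx² − (Σx)² = 581.52 − 576 = 5.52; nΣy² − (Σy)² = 4472.6 − 3398.89 = 1073.71
r = 39.08 / √(5.52 × 1073.71) = 39.08 / 76.9862 ≈ 0.5076

0.5076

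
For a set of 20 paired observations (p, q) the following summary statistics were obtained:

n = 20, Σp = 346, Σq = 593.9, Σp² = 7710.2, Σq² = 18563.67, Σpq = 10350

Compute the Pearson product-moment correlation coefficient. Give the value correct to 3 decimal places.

0.060

r = (nΣpq − ΣpΣq) / √[(nΣp² − (Σp)²)(nΣq² − (Σq)²)]
Numerator: 20×10350 − 346×593.9 = 1510.6
Denominator: √[(154204 − 119716)(371273.4 − 352717.21)] = √[34488 × 18556.19] = 25297.5469
r = 1510.6 / 25297.5469 ≈ 0.060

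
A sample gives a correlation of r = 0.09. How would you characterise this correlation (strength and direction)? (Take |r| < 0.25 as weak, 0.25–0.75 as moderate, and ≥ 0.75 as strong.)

r = 0.09 > 0 so the relationship is positive.
|r| = 0.09, which falls in the weak range.

weak positive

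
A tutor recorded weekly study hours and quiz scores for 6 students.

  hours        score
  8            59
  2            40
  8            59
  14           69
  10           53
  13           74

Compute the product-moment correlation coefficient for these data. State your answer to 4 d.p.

n = 6, Σx = 55, Σy = 354, Σx² = 597, Σy² = 21608, Σxy = 3482
nΣxy − ΣxΣy = 20892 − 19470 = 1422
nΣx² − (Σx)² = 3582 − 3025 = 557; nΣy² − (Σy)² = 129648 − 125316 = 4332
r = 1422 / √(557 × 4332) = 1422 / 1553.3589 ≈ 0.9154

0.9154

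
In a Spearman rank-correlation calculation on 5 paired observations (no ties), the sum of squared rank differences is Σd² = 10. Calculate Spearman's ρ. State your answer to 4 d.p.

0.5000

ρ = 1 − 6Σd² / [n(n²−1)] = 1 − 6×10 / (5×24)
  = 1 − 60/120 = 1 − 0.50000 ≈ 0.5000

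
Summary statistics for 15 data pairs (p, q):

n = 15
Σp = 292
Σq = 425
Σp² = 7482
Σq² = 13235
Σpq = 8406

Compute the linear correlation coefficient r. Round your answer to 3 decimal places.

r = (nΣpq − ΣpΣq) / √[(nΣp² − (Σp)²)(nΣq² − (Σq)²)]
Numerator: 15×8406 − 292×425 = 1990
Denominator: √[(112230 − 85264)(198525 − 180625)] = √[26966 × 17900] = 21970.2390
r = 1990 / 21970.2390 ≈ 0.091

0.091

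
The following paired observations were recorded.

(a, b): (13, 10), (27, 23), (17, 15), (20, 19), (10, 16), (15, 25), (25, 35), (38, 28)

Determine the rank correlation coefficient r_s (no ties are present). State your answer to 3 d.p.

Rank a: 2, 7, 4, 5, 1, 3, 6, 8
Rank b: 1, 5, 2, 4, 3, 6, 8, 7
d = rank(a) − rank(b): 1, 2, 2, 1, -2, -3, -2, 1; Σd² = 28
ρ = 1 − 6Σd² / [n(n²−1)] = 1 − 6×28 / (8×63) = 1 − 168/504 ≈ 0.667

0.667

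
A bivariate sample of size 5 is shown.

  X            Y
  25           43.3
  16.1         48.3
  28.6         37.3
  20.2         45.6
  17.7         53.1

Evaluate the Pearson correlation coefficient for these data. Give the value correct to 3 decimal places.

n = 5, ΣX = 107.6, ΣY = 227.6, ΣX² = 2423.5, ΣY² = 10498.04, ΣXY = 4787.9
nΣXY − ΣXΣY = 23939.5 − 24489.76 = -550.26
nΣX² − (ΣX)² = 12117.5 − 11577.76 = 539.74; nΣY² − (ΣY)² = 52490.2 − 51801.76 = 688.44
r = -550.26 / √(539.74 × 688.44) = -550.26 / 609.5725 ≈ -0.903

-0.903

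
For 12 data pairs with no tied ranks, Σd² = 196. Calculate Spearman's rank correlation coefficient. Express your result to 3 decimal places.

0.315

ρ = 1 − 6Σd² / [n(n²−1)] = 1 − 6×196 / (12×143)
  = 1 − 1176/1716 = 1 − 0.6853 ≈ 0.315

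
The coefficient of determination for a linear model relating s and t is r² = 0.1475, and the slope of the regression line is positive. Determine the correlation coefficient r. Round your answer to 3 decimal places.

0.384

|r| = √0.1475 = 0.384
The association is positive, so r = 0.384.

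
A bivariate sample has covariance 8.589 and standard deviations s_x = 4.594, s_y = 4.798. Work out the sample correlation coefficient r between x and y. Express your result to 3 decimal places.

0.390

r = Cov(x,y) / (s_x · s_y) = 8.589 / (4.594 × 4.798)
  = 8.589 / 22.0420 ≈ 0.390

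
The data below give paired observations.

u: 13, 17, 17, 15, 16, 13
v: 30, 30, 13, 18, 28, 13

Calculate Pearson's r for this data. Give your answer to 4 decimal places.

0.0791

n = 6, Σu = 91, Σv = 132, Σu² = 1397, Σv² = 3246, Σuv = 2008
nΣuv − ΣuΣv = 12048 − 12012 = 36
nΣu² − (Σu)² = 8382 − 8281 = 101; nΣv² − (Σv)² = 19476 − 17424 = 2052
r = 36 / √(101 × 2052) = 36 / 455.2494 ≈ 0.0791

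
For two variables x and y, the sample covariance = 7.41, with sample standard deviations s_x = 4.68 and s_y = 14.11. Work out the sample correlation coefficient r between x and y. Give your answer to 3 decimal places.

r = Cov(x,y) / (s_x · s_y) = 7.41 / (4.68 × 14.11)
  = 7.41 / 66.0348 ≈ 0.112

0.112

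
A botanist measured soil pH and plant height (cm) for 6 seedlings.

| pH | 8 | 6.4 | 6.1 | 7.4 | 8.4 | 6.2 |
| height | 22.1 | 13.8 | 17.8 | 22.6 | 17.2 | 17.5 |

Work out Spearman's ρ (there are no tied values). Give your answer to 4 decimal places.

0.0286

Rank pH: 5, 3, 1, 4, 6, 2
Rank height: 5, 1, 4, 6, 2, 3
d = rank(pH) − rank(height): 0, 2, -3, -2, 4, -1; Σd² = 34
ρ = 1 − 6Σd² / [n(n²−1)] = 1 − 6×34 / (6×35) = 1 − 204/210 ≈ 0.0286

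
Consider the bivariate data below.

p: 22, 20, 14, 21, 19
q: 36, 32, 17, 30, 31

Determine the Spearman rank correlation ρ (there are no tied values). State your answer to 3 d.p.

0.700

Rank p: 5, 3, 1, 4, 2
Rank q: 5, 4, 1, 2, 3
d = rank(p) − rank(q): 0, -1, 0, 2, -1; Σd² = 6
ρ = 1 − 6Σd² / [n(n²−1)] = 1 − 6×6 / (5×24) = 1 − 36/120 ≈ 0.700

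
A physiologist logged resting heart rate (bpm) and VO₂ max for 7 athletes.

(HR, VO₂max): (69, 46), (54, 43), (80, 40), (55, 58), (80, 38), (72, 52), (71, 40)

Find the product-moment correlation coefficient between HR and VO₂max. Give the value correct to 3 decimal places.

-0.585

n = 7, Σx = 481, Σy = 317, Σx² = 33727, Σy² = 14677, Σxy = 21510
nΣxy − ΣxΣy = 150570 − 152477 = -1907
nΣx² − (Σx)² = 236089 − 231361 = 4728; nΣy² − (Σy)² = 102739 − 100489 = 2250
r = -1907 / √(4728 × 2250) = -1907 / 3261.5947 ≈ -0.585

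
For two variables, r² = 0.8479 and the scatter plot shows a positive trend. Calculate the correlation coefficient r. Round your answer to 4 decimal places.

0.9208

|r| = √0.8479 = 0.9208
The association is positive, so r = 0.9208.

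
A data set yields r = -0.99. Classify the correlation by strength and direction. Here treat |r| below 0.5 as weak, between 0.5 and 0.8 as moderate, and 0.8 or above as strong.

strong negative

r = -0.99 < 0 so the relationship is negative.
|r| = 0.99, which falls in the strong range.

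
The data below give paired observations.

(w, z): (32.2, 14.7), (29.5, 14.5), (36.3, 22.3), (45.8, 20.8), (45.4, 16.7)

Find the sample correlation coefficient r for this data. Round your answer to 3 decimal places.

n = 5, Σw = 189.2, Σz = 89, Σw² = 7383.58, Σz² = 1635.16, Σwz = 3421.4
nΣwz − ΣwΣz = 17107 − 16838.8 = 268.2
nΣw² − (Σw)² = 36917.9 − 35796.64 = 1121.26; nΣz² − (Σz)² = 8175.8 − 7921 = 254.8
r = 268.2 / √(1121.26 × 254.8) = 268.2 / 534.5064 ≈ 0.502

0.502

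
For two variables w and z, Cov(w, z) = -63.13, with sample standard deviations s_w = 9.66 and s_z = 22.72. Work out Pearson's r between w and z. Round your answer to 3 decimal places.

r = Cov(w,z) / (s_w · s_z) = -63.13 / (9.66 × 22.72)
  = -63.13 / 219.4752 ≈ -0.288

-0.288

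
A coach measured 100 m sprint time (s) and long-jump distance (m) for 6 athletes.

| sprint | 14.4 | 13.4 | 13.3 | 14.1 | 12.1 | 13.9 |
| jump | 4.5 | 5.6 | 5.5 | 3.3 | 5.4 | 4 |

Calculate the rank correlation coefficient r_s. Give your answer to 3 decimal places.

-0.600

Rank sprint: 6, 3, 2, 5, 1, 4
Rank jump: 3, 6, 5, 1, 4, 2
d = rank(sprint) − rank(jump): 3, -3, -3, 4, -3, 2; Σd² = 56
ρ = 1 − 6Σd² / [n(n²−1)] = 1 − 6×56 / (6×35) = 1 − 336/210 ≈ -0.600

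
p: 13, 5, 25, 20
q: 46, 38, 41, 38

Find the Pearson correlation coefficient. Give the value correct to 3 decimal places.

0.058

n = 4, Σp = 63, Σq = 163, Σp² = 1219, Σq² = 6685, Σpq = 2573
nΣpq − ΣpΣq = 10292 − 10269 = 23
nΣp² − (Σp)² = 4876 − 3969 = 907; nΣq² − (Σq)² = 26740 − 26569 = 171
r = 23 / √(907 × 171) = 23 / 393.8236 ≈ 0.058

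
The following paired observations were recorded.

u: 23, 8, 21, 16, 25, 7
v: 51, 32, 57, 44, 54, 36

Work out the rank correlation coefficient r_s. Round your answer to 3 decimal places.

Rank u: 5, 2, 4, 3, 6, 1
Rank v: 4, 1, 6, 3, 5, 2
d = rank(u) − rank(v): 1, 1, -2, 0, 1, -1; Σd² = 8
ρ = 1 − 6Σd² / [n(n²−1)] = 1 − 6×8 / (6×35) = 1 − 48/210 ≈ 0.771

0.771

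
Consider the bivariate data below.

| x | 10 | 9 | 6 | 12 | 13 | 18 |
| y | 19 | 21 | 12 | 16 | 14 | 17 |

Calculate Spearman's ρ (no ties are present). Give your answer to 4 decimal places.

0.0286

Rank x: 3, 2, 1, 4, 5, 6
Rank y: 5, 6, 1, 3, 2, 4
d = rank(x) − rank(y): -2, -4, 0, 1, 3, 2; Σd² = 34
ρ = 1 − 6Σd² / [n(n²−1)] = 1 − 6×34 / (6×35) = 1 − 204/210 ≈ 0.0286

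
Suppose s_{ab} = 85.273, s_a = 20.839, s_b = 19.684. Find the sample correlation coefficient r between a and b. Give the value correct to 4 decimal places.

r = Cov(a,b) / (s_a · s_b) = 85.273 / (20.839 × 19.684)
  = 85.273 / 410.1949 ≈ 0.2079

0.2079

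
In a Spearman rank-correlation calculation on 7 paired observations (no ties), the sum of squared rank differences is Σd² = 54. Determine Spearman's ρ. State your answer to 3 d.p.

ρ = 1 − 6Σd² / [n(n²−1)] = 1 − 6×54 / (7×48)
  = 1 − 324/336 = 1 − 0.9643 ≈ 0.036

0.036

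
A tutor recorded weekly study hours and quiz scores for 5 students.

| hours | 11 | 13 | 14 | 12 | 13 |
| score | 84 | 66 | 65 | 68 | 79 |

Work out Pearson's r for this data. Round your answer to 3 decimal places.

-0.671

n = 5, Σx = 63, Σy = 362, Σx² = 799, Σy² = 26502, Σxy = 4535
nΣxy − ΣxΣy = 22675 − 22806 = -131
nΣx² − (Σx)² = 3995 − 3969 = 26; nΣy² − (Σy)² = 132510 − 131044 = 1466
r = -131 / √(26 × 1466) = -131 / 195.2332 ≈ -0.671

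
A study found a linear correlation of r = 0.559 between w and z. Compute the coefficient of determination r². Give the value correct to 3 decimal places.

r² = (0.559)² = 0.312

0.312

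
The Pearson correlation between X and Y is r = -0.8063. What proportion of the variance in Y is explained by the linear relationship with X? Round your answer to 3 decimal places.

0.650

r² = (-0.8063)² = 0.650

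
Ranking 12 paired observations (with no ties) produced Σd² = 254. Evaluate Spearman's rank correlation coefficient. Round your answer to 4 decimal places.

ρ = 1 − 6Σd² / [n(n²−1)] = 1 − 6×254 / (12×143)
  = 1 − 1524/1716 = 1 − 0.88811 ≈ 0.1119

0.1119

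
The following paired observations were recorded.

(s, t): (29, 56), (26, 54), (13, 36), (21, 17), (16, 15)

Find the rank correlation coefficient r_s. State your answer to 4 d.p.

0.7000

Rank s: 5, 4, 1, 3, 2
Rank t: 5, 4, 3, 2, 1
d = rank(s) − rank(t): 0, 0, -2, 1, 1; Σd² = 6
ρ = 1 − 6Σd² / [n(n²−1)] = 1 − 6×6 / (5×24) = 1 − 36/120 ≈ 0.7000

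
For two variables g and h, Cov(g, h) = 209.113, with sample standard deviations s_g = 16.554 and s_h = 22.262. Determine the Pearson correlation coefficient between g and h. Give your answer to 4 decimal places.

r = Cov(g,h) / (s_g · s_h) = 209.113 / (16.554 × 22.262)
  = 209.113 / 368.5251 ≈ 0.5674

0.5674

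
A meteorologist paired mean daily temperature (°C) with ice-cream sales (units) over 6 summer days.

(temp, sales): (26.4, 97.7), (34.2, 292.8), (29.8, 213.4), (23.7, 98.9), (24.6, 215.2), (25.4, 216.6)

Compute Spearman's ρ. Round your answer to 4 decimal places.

0.3714

Rank temp: 4, 6, 5, 1, 2, 3
Rank sales: 1, 6, 3, 2, 4, 5
d = rank(temp) − rank(sales): 3, 0, 2, -1, -2, -2; Σd² = 22
ρ = 1 − 6Σd² / [n(n²−1)] = 1 − 6×22 / (6×35) = 1 − 132/210 ≈ 0.3714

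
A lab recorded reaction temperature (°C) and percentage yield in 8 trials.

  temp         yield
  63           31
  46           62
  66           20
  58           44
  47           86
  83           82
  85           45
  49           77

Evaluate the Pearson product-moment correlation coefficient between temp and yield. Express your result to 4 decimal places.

n = 8, Σx = 497, Σy = 447, Σx² = 32529, Σy² = 29215, Σxy = 27123
nΣxy − ΣxΣy = 216984 − 222159 = -5175
nΣx² − (Σx)² = 260232 − 247009 = 13223; nΣy² − (Σy)² = 233720 − 199809 = 33911
r = -5175 / √(13223 × 33911) = -5175 / 21175.5792 ≈ -0.2444

-0.2444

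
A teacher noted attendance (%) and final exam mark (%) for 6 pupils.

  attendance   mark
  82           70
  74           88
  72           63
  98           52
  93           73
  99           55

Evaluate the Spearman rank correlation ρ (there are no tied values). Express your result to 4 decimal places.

Rank attendance: 3, 2, 1, 5, 4, 6
Rank mark: 4, 6, 3, 1, 5, 2
d = rank(attendance) − rank(mark): -1, -4, -2, 4, -1, 4; Σd² = 54
ρ = 1 − 6Σd² / [n(n²−1)] = 1 − 6×54 / (6×35) = 1 − 324/210 ≈ -0.5429

-0.5429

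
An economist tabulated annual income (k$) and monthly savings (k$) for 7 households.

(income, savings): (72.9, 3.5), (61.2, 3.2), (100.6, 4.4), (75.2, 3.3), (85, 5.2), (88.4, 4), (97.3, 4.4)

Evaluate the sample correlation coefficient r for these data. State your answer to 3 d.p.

0.707

n = 7, Σx = 580.6, Σy = 28, Σx² = 49342.1, Σy² = 115.14, Σxy = 2365.51
nΣxy − ΣxΣy = 16558.57 − 16256.8 = 301.77
nΣx² − (Σx)² = 345394.7 − 337096.36 = 8298.34; nΣy² − (Σy)² = 805.98 − 784 = 21.98
r = 301.77 / √(8298.34 × 21.98) = 301.77 / 427.0802 ≈ 0.707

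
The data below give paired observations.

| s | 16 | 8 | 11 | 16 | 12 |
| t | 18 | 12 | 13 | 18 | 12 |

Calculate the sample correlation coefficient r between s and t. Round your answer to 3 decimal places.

n = 5, Σs = 63, Σt = 73, Σs² = 841, Σt² = 1105, Σst = 959
nΣst − ΣsΣt = 4795 − 4599 = 196
nΣs² − (Σs)² = 4205 − 3969 = 236; nΣt² − (Σt)² = 5525 − 5329 = 196
r = 196 / √(236 × 196) = 196 / 215.0721 ≈ 0.911

0.911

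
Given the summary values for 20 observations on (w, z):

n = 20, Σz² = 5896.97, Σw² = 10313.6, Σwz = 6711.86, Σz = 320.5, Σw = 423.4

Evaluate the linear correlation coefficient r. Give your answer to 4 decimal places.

-0.0721

r = (nΣwz − ΣwΣz) / √[(nΣw² − (Σw)²)(nΣz² − (Σz)²)]
Numerator: 20×6711.86 − 423.4×320.5 = -1462.5
Denominator: √[(206272 − 179267.56)(117939.4 − 102720.25)] = √[27004.44 × 15219.15] = 20272.7557
r = -1462.5 / 20272.7557 ≈ -0.0721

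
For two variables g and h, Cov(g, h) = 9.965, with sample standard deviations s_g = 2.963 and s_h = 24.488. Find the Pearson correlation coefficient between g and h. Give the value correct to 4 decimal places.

r = Cov(g,h) / (s_g · s_h) = 9.965 / (2.963 × 24.488)
  = 9.965 / 72.5579 ≈ 0.1373

0.1373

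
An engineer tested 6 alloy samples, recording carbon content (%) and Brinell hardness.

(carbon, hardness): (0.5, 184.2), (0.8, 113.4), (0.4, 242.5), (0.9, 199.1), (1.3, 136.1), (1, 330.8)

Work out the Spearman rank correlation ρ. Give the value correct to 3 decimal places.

-0.086

Rank carbon: 2, 3, 1, 4, 6, 5
Rank hardness: 3, 1, 5, 4, 2, 6
d = rank(carbon) − rank(hardness): -1, 2, -4, 0, 4, -1; Σd² = 38
ρ = 1 − 6Σd² / [n(n²−1)] = 1 − 6×38 / (6×35) = 1 − 228/210 ≈ -0.086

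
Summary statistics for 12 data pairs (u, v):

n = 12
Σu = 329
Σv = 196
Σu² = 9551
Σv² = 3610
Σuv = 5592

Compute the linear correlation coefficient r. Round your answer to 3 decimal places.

r = (nΣuv − ΣuΣv) / √[(nΣu² − (Σu)²)(nΣv² − (Σv)²)]
Numerator: 12×5592 − 329×196 = 2620
Denominator: √[(114612 − 108241)(43320 − 38416)] = √[6371 × 4904] = 5589.5782
r = 2620 / 5589.5782 ≈ 0.469

0.469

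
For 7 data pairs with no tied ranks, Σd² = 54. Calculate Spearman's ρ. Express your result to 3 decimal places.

ρ = 1 − 6Σd² / [n(n²−1)] = 1 − 6×54 / (7×48)
  = 1 − 324/336 = 1 − 0.9643 ≈ 0.036

0.036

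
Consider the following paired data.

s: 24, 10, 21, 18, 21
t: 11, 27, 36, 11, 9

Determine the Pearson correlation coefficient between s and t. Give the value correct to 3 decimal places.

-0.349

n = 5, Σs = 94, Σt = 94, Σs² = 1882, Σt² = 2348, Σst = 1677
nΣst − ΣsΣt = 8385 − 8836 = -451
nΣs² − (Σs)² = 9410 − 8836 = 574; nΣt² − (Σt)² = 11740 − 8836 = 2904
r = -451 / √(574 × 2904) = -451 / 1291.0833 ≈ -0.349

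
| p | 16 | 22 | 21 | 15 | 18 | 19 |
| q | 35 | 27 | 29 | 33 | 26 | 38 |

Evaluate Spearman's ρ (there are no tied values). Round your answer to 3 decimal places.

Rank p: 2, 6, 5, 1, 3, 4
Rank q: 5, 2, 3, 4, 1, 6
d = rank(p) − rank(q): -3, 4, 2, -3, 2, -2; Σd² = 46
ρ = 1 − 6Σd² / [n(n²−1)] = 1 − 6×46 / (6×35) = 1 − 276/210 ≈ -0.314

-0.314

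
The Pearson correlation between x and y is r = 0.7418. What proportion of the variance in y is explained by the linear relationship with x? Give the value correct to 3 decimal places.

0.550

r² = (0.7418)² = 0.550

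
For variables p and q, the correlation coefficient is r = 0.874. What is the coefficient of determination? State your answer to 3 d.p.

r² = (0.874)² = 0.764

0.764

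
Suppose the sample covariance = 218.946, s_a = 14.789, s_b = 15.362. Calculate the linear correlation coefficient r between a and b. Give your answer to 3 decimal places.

0.964

r = Cov(a,b) / (s_a · s_b) = 218.946 / (14.789 × 15.362)
  = 218.946 / 227.1886 ≈ 0.964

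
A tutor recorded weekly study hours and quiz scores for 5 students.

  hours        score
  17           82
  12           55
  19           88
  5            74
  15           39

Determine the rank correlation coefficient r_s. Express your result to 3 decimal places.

Rank hours: 4, 2, 5, 1, 3
Rank score: 4, 2, 5, 3, 1
d = rank(hours) − rank(score): 0, 0, 0, -2, 2; Σd² = 8
ρ = 1 − 6Σd² / [n(n²−1)] = 1 − 6×8 / (5×24) = 1 − 48/120 ≈ 0.600

0.600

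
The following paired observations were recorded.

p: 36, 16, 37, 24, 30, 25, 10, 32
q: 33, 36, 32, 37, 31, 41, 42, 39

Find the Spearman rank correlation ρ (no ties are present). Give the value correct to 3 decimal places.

-0.595

Rank p: 7, 2, 8, 3, 5, 4, 1, 6
Rank q: 3, 4, 2, 5, 1, 7, 8, 6
d = rank(p) − rank(q): 4, -2, 6, -2, 4, -3, -7, 0; Σd² = 134
ρ = 1 − 6Σd² / [n(n²−1)] = 1 − 6×134 / (8×63) = 1 − 804/504 ≈ -0.595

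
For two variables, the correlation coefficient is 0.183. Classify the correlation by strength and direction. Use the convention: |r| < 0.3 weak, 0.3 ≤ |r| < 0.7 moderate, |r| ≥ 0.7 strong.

r = 0.183 > 0 so the relationship is positive.
|r| = 0.183, which falls in the weak range.

weak positive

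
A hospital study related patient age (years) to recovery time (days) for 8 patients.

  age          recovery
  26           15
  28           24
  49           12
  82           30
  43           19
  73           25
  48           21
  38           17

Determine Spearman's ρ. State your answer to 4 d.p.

0.5000

Rank age: 1, 2, 6, 8, 4, 7, 5, 3
Rank recovery: 2, 6, 1, 8, 4, 7, 5, 3
d = rank(age) − rank(recovery): -1, -4, 5, 0, 0, 0, 0, 0; Σd² = 42
ρ = 1 − 6Σd² / [n(n²−1)] = 1 − 6×42 / (8×63) = 1 − 252/504 ≈ 0.5000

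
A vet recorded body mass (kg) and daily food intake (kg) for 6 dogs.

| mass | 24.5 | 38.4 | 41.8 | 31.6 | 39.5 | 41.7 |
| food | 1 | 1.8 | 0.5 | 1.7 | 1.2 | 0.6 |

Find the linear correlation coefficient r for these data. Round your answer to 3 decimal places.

n = 6, Σx = 217.5, Σy = 6.8, Σx² = 8119.75, Σy² = 9.18, Σxy = 240.66
nΣxy − ΣxΣy = 1443.96 − 1479 = -35.04
nΣx² − (Σx)² = 48718.5 − 47306.25 = 1412.25; nΣy² − (Σy)² = 55.08 − 46.24 = 8.84
r = -35.04 / √(1412.25 × 8.84) = -35.04 / 111.7331 ≈ -0.314

-0.314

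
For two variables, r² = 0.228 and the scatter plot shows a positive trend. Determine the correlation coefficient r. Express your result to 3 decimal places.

0.477

|r| = √0.228 = 0.477
The association is positive, so r = 0.477.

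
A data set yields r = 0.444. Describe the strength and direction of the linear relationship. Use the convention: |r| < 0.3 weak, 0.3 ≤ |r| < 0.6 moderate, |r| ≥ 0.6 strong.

moderate positive

r = 0.444 > 0 so the relationship is positive.
|r| = 0.444, which falls in the moderate range.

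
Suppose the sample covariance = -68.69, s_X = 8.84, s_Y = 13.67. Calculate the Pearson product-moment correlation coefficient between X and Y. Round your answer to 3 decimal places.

r = Cov(X,Y) / (s_X · s_Y) = -68.69 / (8.84 × 13.67)
  = -68.69 / 120.8428 ≈ -0.568

-0.568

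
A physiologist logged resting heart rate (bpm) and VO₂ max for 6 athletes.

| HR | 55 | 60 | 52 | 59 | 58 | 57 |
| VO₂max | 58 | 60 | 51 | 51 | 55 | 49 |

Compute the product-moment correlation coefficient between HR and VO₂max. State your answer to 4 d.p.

n = 6, Σx = 341, Σy = 324, Σx² = 19423, Σy² = 17592, Σxy = 18434
nΣxy − ΣxΣy = 110604 − 110484 = 120
nΣx² − (Σx)² = 116538 − 116281 = 257; nΣy² − (Σy)² = 105552 − 104976 = 576
r = 120 / √(257 × 576) = 120 / 384.7493 ≈ 0.3119

0.3119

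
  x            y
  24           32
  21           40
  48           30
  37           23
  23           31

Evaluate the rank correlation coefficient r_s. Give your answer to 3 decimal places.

Rank x: 3, 1, 5, 4, 2
Rank y: 4, 5, 2, 1, 3
d = rank(x) − rank(y): -1, -4, 3, 3, -1; Σd² = 36
ρ = 1 − 6Σd² / [n(n²−1)] = 1 − 6×36 / (5×24) = 1 − 216/120 ≈ -0.800

-0.800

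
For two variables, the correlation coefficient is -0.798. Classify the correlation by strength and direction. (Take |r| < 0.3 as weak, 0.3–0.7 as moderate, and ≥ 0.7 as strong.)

strong negative

r = -0.798 < 0 so the relationship is negative.
|r| = 0.798, which falls in the strong range.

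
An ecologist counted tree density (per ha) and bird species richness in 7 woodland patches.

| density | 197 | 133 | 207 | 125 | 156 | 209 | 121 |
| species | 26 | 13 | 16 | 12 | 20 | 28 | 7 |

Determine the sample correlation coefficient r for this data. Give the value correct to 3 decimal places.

n = 7, Σx = 1148, Σy = 122, Σx² = 197630, Σy² = 2478, Σxy = 21482
nΣxy − ΣxΣy = 150374 − 140056 = 10318
nΣx² − (Σx)² = 1383410 − 1317904 = 65506; nΣy² − (Σy)² = 17346 − 14884 = 2462
r = 10318 / √(65506 × 2462) = 10318 / 12699.4398 ≈ 0.812

0.812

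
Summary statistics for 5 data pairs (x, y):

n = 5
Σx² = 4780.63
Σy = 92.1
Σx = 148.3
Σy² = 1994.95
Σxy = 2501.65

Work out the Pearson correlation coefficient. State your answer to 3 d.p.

-0.681

r = (nΣxy − ΣxΣy) / √[(nΣx² − (Σx)²)(nΣy² − (Σy)²)]
Numerator: 5×2501.65 − 148.3×92.1 = -1150.18
Denominator: √[(23903.15 − 21992.89)(9974.75 − 8482.41)] = √[1910.26 × 1492.34] = 1688.4186
r = -1150.18 / 1688.4186 ≈ -0.681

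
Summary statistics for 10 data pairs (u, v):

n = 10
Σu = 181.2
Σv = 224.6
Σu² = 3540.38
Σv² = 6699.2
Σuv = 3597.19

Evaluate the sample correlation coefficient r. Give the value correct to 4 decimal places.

r = (nΣuv − ΣuΣv) / √[(nΣu² − (Σu)²)(nΣv² − (Σv)²)]
Numerator: 10×3597.19 − 181.2×224.6 = -4725.62
Denominator: √[(35403.8 − 32833.44)(66992 − 50445.16)] = √[2570.36 × 16546.84] = 6521.6053
r = -4725.62 / 6521.6053 ≈ -0.7246

-0.7246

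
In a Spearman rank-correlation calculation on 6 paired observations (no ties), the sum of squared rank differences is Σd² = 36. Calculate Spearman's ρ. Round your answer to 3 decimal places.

-0.029

ρ = 1 − 6Σd² / [n(n²−1)] = 1 − 6×36 / (6×35)
  = 1 − 216/210 = 1 − 1.0286 ≈ -0.029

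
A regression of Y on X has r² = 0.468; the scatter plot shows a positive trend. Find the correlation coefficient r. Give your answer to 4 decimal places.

|r| = √0.468 = 0.6841
The association is positive, so r = 0.6841.

0.6841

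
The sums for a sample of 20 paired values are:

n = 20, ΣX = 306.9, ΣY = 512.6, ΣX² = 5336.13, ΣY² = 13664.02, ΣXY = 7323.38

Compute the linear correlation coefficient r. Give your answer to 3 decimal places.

r = (nΣXY − ΣXΣY) / √[(nΣX² − (ΣX)²)(nΣY² − (ΣY)²)]
Numerator: 20×7323.38 − 306.9×512.6 = -10849.34
Denominator: √[(106722.6 − 94187.61)(273280.4 − 262758.76)] = √[12534.99 × 10521.64] = 11484.2785
r = -10849.34 / 11484.2785 ≈ -0.945

-0.945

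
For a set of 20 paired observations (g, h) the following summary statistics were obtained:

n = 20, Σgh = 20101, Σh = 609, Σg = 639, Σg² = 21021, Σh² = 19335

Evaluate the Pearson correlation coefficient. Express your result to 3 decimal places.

r = (nΣgh − ΣgΣh) / √[(nΣg² − (Σg)²)(nΣh² − (Σh)²)]
Numerator: 20×20101 − 639×609 = 12869
Denominator: √[(420420 − 408321)(386700 − 370881)] = √[12099 × 15819] = 13834.5250
r = 12869 / 13834.5250 ≈ 0.930

0.930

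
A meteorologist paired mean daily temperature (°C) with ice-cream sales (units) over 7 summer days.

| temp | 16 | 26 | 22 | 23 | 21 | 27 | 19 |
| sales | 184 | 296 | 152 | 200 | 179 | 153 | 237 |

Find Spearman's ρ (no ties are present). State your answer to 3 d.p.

Rank temp: 1, 6, 4, 5, 3, 7, 2
Rank sales: 4, 7, 1, 5, 3, 2, 6
d = rank(temp) − rank(sales): -3, -1, 3, 0, 0, 5, -4; Σd² = 60
ρ = 1 − 6Σd² / [n(n²−1)] = 1 − 6×60 / (7×48) = 1 − 360/336 ≈ -0.071

-0.071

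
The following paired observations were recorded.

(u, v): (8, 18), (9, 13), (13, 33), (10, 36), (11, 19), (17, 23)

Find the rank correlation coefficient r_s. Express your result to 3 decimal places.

Rank u: 1, 2, 5, 3, 4, 6
Rank v: 2, 1, 5, 6, 3, 4
d = rank(u) − rank(v): -1, 1, 0, -3, 1, 2; Σd² = 16
ρ = 1 − 6Σd² / [n(n²−1)] = 1 − 6×16 / (6×35) = 1 − 96/210 ≈ 0.543

0.543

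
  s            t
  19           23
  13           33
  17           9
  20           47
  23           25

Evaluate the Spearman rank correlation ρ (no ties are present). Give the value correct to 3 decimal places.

0.200

Rank s: 3, 1, 2, 4, 5
Rank t: 2, 4, 1, 5, 3
d = rank(s) − rank(t): 1, -3, 1, -1, 2; Σd² = 16
ρ = 1 − 6Σd² / [n(n²−1)] = 1 − 6×16 / (5×24) = 1 − 96/120 ≈ 0.200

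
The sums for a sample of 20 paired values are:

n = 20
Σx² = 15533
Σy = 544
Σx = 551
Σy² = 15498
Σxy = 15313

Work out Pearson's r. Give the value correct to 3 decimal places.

0.655

r = (nΣxy − ΣxΣy) / √[(nΣx² − (Σx)²)(nΣy² − (Σy)²)]
Numerator: 20×15313 − 551×544 = 6516
Denominator: √[(310660 − 303601)(309960 − 295936)] = √[7059 × 14024] = 9949.6440
r = 6516 / 9949.6440 ≈ 0.655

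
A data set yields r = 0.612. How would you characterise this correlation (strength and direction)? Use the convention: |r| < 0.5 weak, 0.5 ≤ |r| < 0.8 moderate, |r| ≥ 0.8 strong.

r = 0.612 > 0 so the relationship is positive.
|r| = 0.612, which falls in the moderate range.

moderate positive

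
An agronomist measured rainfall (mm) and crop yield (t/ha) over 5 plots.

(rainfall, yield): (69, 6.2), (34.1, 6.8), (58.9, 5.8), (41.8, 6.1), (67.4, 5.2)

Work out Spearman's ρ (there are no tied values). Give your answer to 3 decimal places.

Rank rainfall: 5, 1, 3, 2, 4
Rank yield: 4, 5, 2, 3, 1
d = rank(rainfall) − rank(yield): 1, -4, 1, -1, 3; Σd² = 28
ρ = 1 − 6Σd² / [n(n²−1)] = 1 − 6×28 / (5×24) = 1 − 168/120 ≈ -0.400

-0.400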